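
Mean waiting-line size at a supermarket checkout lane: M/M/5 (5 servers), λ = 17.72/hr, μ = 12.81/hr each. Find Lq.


a = λ/μ = 1.3833; ρ = a/5 = 0.2767
P₀ = 0.250494
Lq = P₀·a^c·ρ / (c!·(1−ρ)²) = 0.250494·5.06492·0.2767/(120·0.52322)
= 0.005590

Final: 0.005590


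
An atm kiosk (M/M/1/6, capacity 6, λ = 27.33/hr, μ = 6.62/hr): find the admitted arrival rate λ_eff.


ρ = 4.1284; P_K = (1−ρ)ρ^6/(1−ρ^7) = 0.757812
λ_eff = λ(1 − P_K) = 27.33·(1 − 0.757812) = 27.33·0.242188 = 6.6190 /hr

Final: 6.6190 /hr


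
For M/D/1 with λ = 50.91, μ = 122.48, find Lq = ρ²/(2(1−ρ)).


ρ = 50.91/122.48 = 0.4157
M/D/1: Lq = ρ²/(2(1−ρ)) = 0.1728/(2·0.5843) = 0.14784

Final: 0.14784


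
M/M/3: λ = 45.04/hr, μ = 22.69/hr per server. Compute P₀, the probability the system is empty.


a = λ/μ = 45.04/22.69 = 1.9850; ρ = a/c = 0.6617
Σ_{k=0}^{2} a^k/k! (terms k=0..2) = 1.00000 + 1.98502 + 1.97014 = 4.95516
Tail: a^3/(3!(1−ρ)) = 7.82153/(6·0.3383) = 3.85303
P₀ = 1/(4.95516 + 3.85303) = 1/8.80819 = 0.113531

Final: 0.113531


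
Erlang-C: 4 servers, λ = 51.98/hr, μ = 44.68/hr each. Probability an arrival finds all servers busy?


a = λ/μ = 1.1634; ρ = a/4 = 0.2908
P₀ = 0.311509 (from M/M/c formula)
C(c,a) = [a^c/(c!(1−ρ))]·P₀ = [1.83186/(24·0.7092)]·0.311509
= 0.10763·0.311509 = 0.033528

Final: 0.033528


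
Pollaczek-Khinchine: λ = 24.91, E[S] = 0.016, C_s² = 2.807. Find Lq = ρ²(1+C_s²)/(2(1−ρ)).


ρ = λ·E[S] = 24.91·0.016 = 0.3986
Lq = ρ²(1+C_s²)/(2(1−ρ)) = 0.1589·(1+2.807)/(2·0.6014)
= 0.1589·3.8070/1.2029 = 0.50275

Final: 0.50275


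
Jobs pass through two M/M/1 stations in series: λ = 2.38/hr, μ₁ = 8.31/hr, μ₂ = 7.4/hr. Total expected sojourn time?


Each node sees arrival rate λ = 2.38/hr (tandem ⇒ throughput preserved).
W₁ = 1/(μ₁−λ) = 1/(8.31−2.38) = 0.16863 hr
W₂ = 1/(μ₂−λ) = 1/(7.4−2.38) = 0.19920 hr
W_total = W₁ + W₂ = 0.16863 + 0.19920 = 0.36784 hr

Final: 0.36784 hr


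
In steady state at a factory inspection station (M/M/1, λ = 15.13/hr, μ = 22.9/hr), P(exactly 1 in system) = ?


ρ = 15.13/22.9 = 0.6607
P_n = (1−ρ)·ρ^n = (1 − 0.6607)·0.6607^1 = 0.3393·0.660699 = 0.224176

Final: 0.224176


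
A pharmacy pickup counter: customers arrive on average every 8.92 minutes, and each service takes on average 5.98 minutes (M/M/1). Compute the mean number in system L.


λ = 60/8.92 = 6.7265 /hr
μ = 60/5.98 = 10.0334 /hr
ρ = λ/μ = 6.7265/10.0334 = 0.6704
L = ρ/(1−ρ) = 0.6704/0.3296 = 2.0340

Final: 2.0340


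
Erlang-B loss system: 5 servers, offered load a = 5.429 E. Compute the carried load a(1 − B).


B(5,5.429) = 0.318665 (Erlang-B)
Carried load = a(1 − B) = 5.429·(1 − 0.318665) = 5.429·0.681335 = 3.6990 E

Final: 3.6990 Erlangs


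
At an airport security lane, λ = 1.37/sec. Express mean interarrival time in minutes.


Mean interarrival time = 1/λ = 1/1.37 second = 0.72993 second
In minutes: 0.72993 × 0.0166667 = 0.01217 min

Final: 0.01217 min


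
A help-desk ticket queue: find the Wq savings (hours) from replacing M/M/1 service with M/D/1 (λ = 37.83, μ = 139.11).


ρ = 37.83/139.11 = 0.2719
Wq(M/M/1) = ρ/(μ−λ) = 0.2719/101.28 = 0.002685 hr
Wq(M/D/1) = ρ/(2(μ−λ)) = 0.001343 hr
Savings = 0.002685 − 0.001343 = 0.001343 hr

Final: 0.001343 hr


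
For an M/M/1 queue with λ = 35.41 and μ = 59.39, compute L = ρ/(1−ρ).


ρ = λ/μ = 35.41/59.39 = 0.5962
L = ρ/(1−ρ) = 0.5962/(1 − 0.5962) = 0.5962/0.4038 = 1.4766

Final: 1.4766


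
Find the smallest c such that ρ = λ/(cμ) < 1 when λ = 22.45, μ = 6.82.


Stability requires cμ > λ ⇔ c > λ/μ.
λ/μ = 22.45/6.82 = 3.2918
Minimum integer c = ⌊3.2918⌋ + 1 = 4
Check: 4·6.82 = 27.28 > 22.45, while 3·6.82 = 20.46 ≤ 22.45

Final: 4 servers


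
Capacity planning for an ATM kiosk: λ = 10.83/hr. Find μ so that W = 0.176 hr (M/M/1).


W = 1/(μ−λ) ⇒ μ − λ = 1/W = 1/0.176 = 5.6818
μ = λ + 1/W = 10.83 + 5.6818 = 16.5118 per hr

Final: 16.5118 /hr


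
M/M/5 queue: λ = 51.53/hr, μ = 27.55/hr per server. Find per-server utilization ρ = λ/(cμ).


ρ = λ/(cμ) = 51.53/(5·27.55) = 51.53/137.75 = 0.3741

Final: 0.3741


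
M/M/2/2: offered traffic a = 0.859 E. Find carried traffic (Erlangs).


B(2,0.859) = 0.165597 (Erlang-B)
Carried load = a(1 − B) = 0.859·(1 − 0.165597) = 0.859·0.834403 = 0.7168 E

Final: 0.7168 Erlangs


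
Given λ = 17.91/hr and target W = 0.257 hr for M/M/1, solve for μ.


W = 1/(μ−λ) ⇒ μ − λ = 1/W = 1/0.257 = 3.8911
μ = λ + 1/W = 17.91 + 3.8911 = 21.8011 per hr

Final: 21.8011 /hr


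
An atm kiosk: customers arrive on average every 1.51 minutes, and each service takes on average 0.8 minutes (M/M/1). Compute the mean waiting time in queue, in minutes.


λ = 60/1.51 = 39.7351 /hr
μ = 60/0.8 = 75.0000 /hr
ρ = λ/μ = 39.7351/75.0000 = 0.5298
Wq = ρ/(μ−λ) = 0.5298/(75.0000−39.7351) = 0.01502 hr
In minutes: 0.01502·60 = 0.9014 min

Final: 0.9014 min


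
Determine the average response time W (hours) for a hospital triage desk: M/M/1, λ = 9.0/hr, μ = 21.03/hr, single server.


W = 1/(μ−λ) = 1/(21.03 − 9.0) = 1/12.03 = 0.08313 hr

Final: 0.08313 hr


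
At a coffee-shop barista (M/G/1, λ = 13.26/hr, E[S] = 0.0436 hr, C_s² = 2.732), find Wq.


ρ = λ·E[S] = 13.26·0.0436 = 0.5781
E[S²] = E[S]²(1+C_s²) = 0.0436²·(1+2.732) = 0.007094
Wq = λ·E[S²]/(2(1−ρ)) = 13.26·0.007094/(2·0.4219) = 0.11150 hr

Final: 0.11150 hr


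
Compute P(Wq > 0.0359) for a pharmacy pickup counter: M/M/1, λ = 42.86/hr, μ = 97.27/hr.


ρ = 42.86/97.27 = 0.4406
P(Wq > t) = ρ·e^{−(μ−λ)t} = 0.4406·e^{−1.9533}
= 0.4406·0.141803 = 0.062482

Final: 0.062482


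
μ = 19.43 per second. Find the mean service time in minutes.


Mean service time = 1/μ = 1/19.43 second = 0.05147 second
In minutes: 0.05147 × 0.0166667 = 0.0008578 min

Final: 0.0008578 min


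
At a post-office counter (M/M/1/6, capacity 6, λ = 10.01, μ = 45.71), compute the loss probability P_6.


ρ = λ/μ = 10.01/45.71 = 0.2190
P_K = (1−ρ)ρ^K/(1−ρ^(K+1)) = (0.7810·0.0001103)/(1 − 0.00002415)
= 0.00008614/0.999976 = 0.00008614

Final: 0.00008614


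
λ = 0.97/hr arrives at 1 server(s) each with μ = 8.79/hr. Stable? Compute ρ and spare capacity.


Total capacity cμ = 1·8.79 = 8.79/hr
ρ = λ/(cμ) = 0.97/8.79 = 0.1104
Stable ⇔ ρ < 1: YES
Spare capacity = cμ − λ = 8.79 − 0.97 = 7.82/hr

Final: ρ = 0.1104; stable; margin = 7.82/hr


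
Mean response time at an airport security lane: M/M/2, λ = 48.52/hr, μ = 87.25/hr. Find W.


a = 0.5561; ρ = 0.2781; P₀ = 0.564882
Lq = P₀·a^c·ρ/(c!(1−ρ)²) = 0.04660
Wq = Lq/λ = 0.04660/48.52 = 0.0009604 hr
W = Wq + 1/μ = 0.0009604 + 0.01146 = 0.01242 hr

Final: 0.01242 hr


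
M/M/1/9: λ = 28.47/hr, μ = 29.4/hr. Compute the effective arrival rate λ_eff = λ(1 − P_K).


ρ = 0.9684; P_K = (1−ρ)ρ^9/(1−ρ^10) = 0.086165
λ_eff = λ(1 − P_K) = 28.47·(1 − 0.086165) = 28.47·0.913835 = 26.0169 /hr

Final: 26.0169 /hr


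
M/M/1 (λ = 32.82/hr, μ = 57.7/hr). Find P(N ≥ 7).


ρ = 32.82/57.7 = 0.5688
P(N ≥ n) = ρ^n = 0.5688^7 = 0.019264

Final: 0.019264


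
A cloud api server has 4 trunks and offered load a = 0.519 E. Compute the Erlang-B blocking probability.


B(c,a) = (a^c/c!) / Σ_{k=0}^{c} a^k/k!
a^4/4! = 0.003023
Σ terms (k=0..4): 1.00000 + 0.51900 + 0.13468 + 0.02330 + 0.003023 = 1.680003
B = 0.003023/1.680003 = 0.001799

Final: 0.001799


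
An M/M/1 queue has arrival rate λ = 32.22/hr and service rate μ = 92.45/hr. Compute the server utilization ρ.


ρ = λ/μ = 32.22/92.45 = 0.3485

Final: 0.3485


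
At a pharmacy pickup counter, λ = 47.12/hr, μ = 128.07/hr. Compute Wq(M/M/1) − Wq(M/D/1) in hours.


ρ = 47.12/128.07 = 0.3679
Wq(M/M/1) = ρ/(μ−λ) = 0.3679/80.95 = 0.004545 hr
Wq(M/D/1) = ρ/(2(μ−λ)) = 0.002273 hr
Savings = 0.004545 − 0.002273 = 0.002273 hr

Final: 0.002273 hr


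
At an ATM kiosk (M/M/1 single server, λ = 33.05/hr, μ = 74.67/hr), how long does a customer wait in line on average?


ρ = 33.05/74.67 = 0.4426
Wq = ρ/(μ−λ) = 0.4426/(74.67 − 33.05) = 0.4426/41.62 = 0.01063 hr

Final: 0.01063 hr


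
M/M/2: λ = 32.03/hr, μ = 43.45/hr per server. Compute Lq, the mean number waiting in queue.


a = λ/μ = 0.7372; ρ = a/2 = 0.3686
P₀ = 0.461364
Lq = P₀·a^c·ρ / (c!·(1−ρ)²) = 0.461364·0.54342·0.3686/(2·0.39869)
= 0.11589

Final: 0.11589


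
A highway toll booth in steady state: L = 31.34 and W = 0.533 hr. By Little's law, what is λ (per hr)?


λ = L/W = 31.34/0.533 = 58.7992 /hr

Final: 58.7992 /hr


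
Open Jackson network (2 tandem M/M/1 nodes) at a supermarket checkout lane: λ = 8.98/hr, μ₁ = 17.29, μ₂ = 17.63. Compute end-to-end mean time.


Each node sees arrival rate λ = 8.98/hr (tandem ⇒ throughput preserved).
W₁ = 1/(μ₁−λ) = 1/(17.29−8.98) = 0.12034 hr
W₂ = 1/(μ₂−λ) = 1/(17.63−8.98) = 0.11561 hr
W_total = W₁ + W₂ = 0.12034 + 0.11561 = 0.23594 hr

Final: 0.23594 hr


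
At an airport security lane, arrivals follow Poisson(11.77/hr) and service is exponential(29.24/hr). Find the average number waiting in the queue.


ρ = 11.77/29.24 = 0.4025
Lq = ρ²/(1−ρ) = 0.1620/0.5975 = 0.2712

Final: 0.2712


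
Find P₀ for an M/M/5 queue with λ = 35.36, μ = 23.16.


a = λ/μ = 35.36/23.16 = 1.5268; ρ = a/c = 0.3054
Σ_{k=0}^{4} a^k/k! (terms k=0..4) = 1.00000 + 1.52677 + 1.16551 + 0.59316 + 0.22640 = 4.51185
Tail: a^5/(5!(1−ρ)) = 8.29600/(120·0.6946) = 0.09952
P₀ = 1/(4.51185 + 0.09952) = 1/4.61137 = 0.216855

Final: 0.216855


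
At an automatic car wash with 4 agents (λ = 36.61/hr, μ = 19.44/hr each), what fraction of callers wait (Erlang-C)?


a = λ/μ = 1.8832; ρ = a/4 = 0.4708
P₀ = 0.147928 (from M/M/c formula)
C(c,a) = [a^c/(c!(1−ρ))]·P₀ = [12.57807/(24·0.5292)]·0.147928
= 0.99035·0.147928 = 0.146501

Final: 0.146501


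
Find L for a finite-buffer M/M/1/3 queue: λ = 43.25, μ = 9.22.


ρ = 43.25/9.22 = 4.6909
L = ρ[1 − (K+1)ρ^K + Kρ^(K+1)] / [(1−ρ)(1−ρ^(K+1))]
Numerator: 4.6909·(1 − 4·103.220408 + 3·484.195516) = 4881.831621
Denominator: (-3.6909)·(-483.195516) = 1783.421193
L = 4881.831621/1783.421193 = 2.7373

Final: 2.7373


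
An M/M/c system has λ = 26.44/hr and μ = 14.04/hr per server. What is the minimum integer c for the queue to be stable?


Stability requires cμ > λ ⇔ c > λ/μ.
λ/μ = 26.44/14.04 = 1.8832
Minimum integer c = ⌊1.8832⌋ + 1 = 2
Check: 2·14.04 = 28.08 > 26.44, while 1·14.04 = 14.04 ≤ 26.44

Final: 2 servers


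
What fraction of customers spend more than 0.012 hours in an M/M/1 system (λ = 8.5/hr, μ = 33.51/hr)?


W ~ Exponential(μ−λ) for M/M/1.
μ − λ = 33.51 − 8.5 = 25.0100
P(W > t) = e^{−(μ−λ)t} = e^{−0.3001} = 0.740729

Final: 0.740729


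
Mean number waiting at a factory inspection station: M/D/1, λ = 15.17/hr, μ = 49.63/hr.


ρ = 15.17/49.63 = 0.3057
M/D/1: Lq = ρ²/(2(1−ρ)) = 0.09343/(2·0.6943) = 0.06728

Final: 0.06728


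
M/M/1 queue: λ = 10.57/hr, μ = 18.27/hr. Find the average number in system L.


ρ = λ/μ = 10.57/18.27 = 0.5785
L = ρ/(1−ρ) = 0.5785/(1 − 0.5785) = 0.5785/0.4215 = 1.3727

Final: 1.3727


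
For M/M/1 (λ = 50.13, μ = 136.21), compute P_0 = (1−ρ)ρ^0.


ρ = 50.13/136.21 = 0.3680
P_n = (1−ρ)·ρ^n = (1 − 0.3680)·0.3680^0 = 0.6320·1.000000 = 0.631965

Final: 0.631965


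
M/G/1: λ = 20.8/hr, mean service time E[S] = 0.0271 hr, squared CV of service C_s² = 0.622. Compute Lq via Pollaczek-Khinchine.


ρ = λ·E[S] = 20.8·0.0271 = 0.5637
Lq = ρ²(1+C_s²)/(2(1−ρ)) = 0.3177·(1+0.622)/(2·0.4363)
= 0.3177·1.6220/0.8726 = 0.59058

Final: 0.59058


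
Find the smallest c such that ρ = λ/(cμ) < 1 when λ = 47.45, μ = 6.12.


Stability requires cμ > λ ⇔ c > λ/μ.
λ/μ = 47.45/6.12 = 7.7533
Minimum integer c = ⌊7.7533⌋ + 1 = 8
Check: 8·6.12 = 48.96 > 47.45, while 7·6.12 = 42.84 ≤ 47.45

Final: 8 servers


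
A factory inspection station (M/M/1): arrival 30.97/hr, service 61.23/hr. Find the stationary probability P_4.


ρ = 30.97/61.23 = 0.5058
P_n = (1−ρ)·ρ^n = (1 − 0.5058)·0.5058^4 = 0.4942·0.065450 = 0.032345

Final: 0.032345


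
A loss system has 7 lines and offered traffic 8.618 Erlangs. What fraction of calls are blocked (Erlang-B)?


B(c,a) = (a^c/c!) / Σ_{k=0}^{c} a^k/k!
a^7/7! = 700.510891
Σ terms (k=0..7): 1.00000 + 8.61800 + 37.13496 + 106.67637 + 229.83423 + 396.14229 + 568.99237 + 700.51089 = 2048.909109
B = 700.510891/2048.909109 = 0.341895

Final: 0.341895


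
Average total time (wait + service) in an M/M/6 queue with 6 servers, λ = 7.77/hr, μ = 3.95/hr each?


a = 1.9671; ρ = 0.3278; P₀ = 0.139676
Lq = P₀·a^c·ρ/(c!(1−ρ)²) = 0.008156
Wq = Lq/λ = 0.008156/7.77 = 0.001050 hr
W = Wq + 1/μ = 0.001050 + 0.25316 = 0.25421 hr

Final: 0.25421 hr


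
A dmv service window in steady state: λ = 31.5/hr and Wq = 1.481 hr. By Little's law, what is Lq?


Lq = λWq = 31.5·1.481 = 46.6515

Final: 46.6515


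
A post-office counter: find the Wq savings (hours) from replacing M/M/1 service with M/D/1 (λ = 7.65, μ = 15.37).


ρ = 7.65/15.37 = 0.4977
Wq(M/M/1) = ρ/(μ−λ) = 0.4977/7.72 = 0.06447 hr
Wq(M/D/1) = ρ/(2(μ−λ)) = 0.03224 hr
Savings = 0.06447 − 0.03224 = 0.03224 hr

Final: 0.03224 hr


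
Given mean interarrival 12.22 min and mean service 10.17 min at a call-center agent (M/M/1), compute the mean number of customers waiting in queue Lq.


λ = 60/12.22 = 4.9100 /hr
μ = 60/10.17 = 5.8997 /hr
ρ = λ/μ = 4.9100/5.8997 = 0.8322
Lq = ρ²/(1−ρ) = 0.6926/0.1678 = 4.1287

Final: 4.1287


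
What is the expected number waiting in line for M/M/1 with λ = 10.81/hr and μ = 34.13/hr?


ρ = 10.81/34.13 = 0.3167
Lq = ρ²/(1−ρ) = 0.1003/0.6833 = 0.1468

Final: 0.1468


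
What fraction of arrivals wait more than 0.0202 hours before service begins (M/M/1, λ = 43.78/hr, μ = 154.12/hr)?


ρ = 43.78/154.12 = 0.2841
P(Wq > t) = ρ·e^{−(μ−λ)t} = 0.2841·e^{−2.2289}
= 0.2841·0.107650 = 0.030580

Final: 0.030580


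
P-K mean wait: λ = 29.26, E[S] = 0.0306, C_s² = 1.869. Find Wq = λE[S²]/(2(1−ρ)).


ρ = λ·E[S] = 29.26·0.0306 = 0.8954
E[S²] = E[S]²(1+C_s²) = 0.0306²·(1+1.869) = 0.002686
Wq = λ·E[S²]/(2(1−ρ)) = 29.26·0.002686/(2·0.1046) = 0.37558 hr

Final: 0.37558 hr


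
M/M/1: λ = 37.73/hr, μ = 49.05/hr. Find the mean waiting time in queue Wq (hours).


ρ = 37.73/49.05 = 0.7692
Wq = ρ/(μ−λ) = 0.7692/(49.05 − 37.73) = 0.7692/11.32 = 0.06795 hr

Final: 0.06795 hr


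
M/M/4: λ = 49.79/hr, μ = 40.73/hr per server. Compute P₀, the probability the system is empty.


a = λ/μ = 49.79/40.73 = 1.2224; ρ = a/c = 0.3056
Σ_{k=0}^{3} a^k/k! (terms k=0..3) = 1.00000 + 1.22244 + 0.74718 + 0.30446 = 3.27408
Tail: a^4/(4!(1−ρ)) = 2.23311/(24·0.6944) = 0.13400
P₀ = 1/(3.27408 + 0.13400) = 1/3.40808 = 0.293420

Final: 0.293420


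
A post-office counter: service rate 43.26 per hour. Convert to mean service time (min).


Mean service time = 1/μ = 1/43.26 hour = 0.02312 hour
In minutes: 0.02312 × 60 = 1.3870 min

Final: 1.3870 min


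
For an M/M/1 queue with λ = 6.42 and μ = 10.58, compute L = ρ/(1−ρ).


ρ = λ/μ = 6.42/10.58 = 0.6068
L = ρ/(1−ρ) = 0.6068/(1 − 0.6068) = 0.6068/0.3932 = 1.5433

Final: 1.5433


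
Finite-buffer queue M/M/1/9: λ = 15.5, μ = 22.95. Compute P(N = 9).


ρ = λ/μ = 15.5/22.95 = 0.6754
P_K = (1−ρ)ρ^K/(1−ρ^(K+1)) = (0.3246·0.029238)/(1 − 0.019746)
= 0.009491/0.980254 = 0.009682

Final: 0.009682


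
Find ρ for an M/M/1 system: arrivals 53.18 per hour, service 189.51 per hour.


ρ = λ/μ = 53.18/189.51 = 0.2806

Final: 0.2806


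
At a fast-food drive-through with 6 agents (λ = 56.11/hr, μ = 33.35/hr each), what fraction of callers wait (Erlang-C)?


a = λ/μ = 1.6825; ρ = a/6 = 0.2804
P₀ = 0.185821 (from M/M/c formula)
C(c,a) = [a^c/(c!(1−ρ))]·P₀ = [22.68123/(720·0.7196)]·0.185821
= 0.04378·0.185821 = 0.008135

Final: 0.008135


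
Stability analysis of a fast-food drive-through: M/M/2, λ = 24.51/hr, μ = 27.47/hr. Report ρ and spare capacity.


Total capacity cμ = 2·27.47 = 54.94/hr
ρ = λ/(cμ) = 24.51/54.94 = 0.4461
Stable ⇔ ρ < 1: YES
Spare capacity = cμ − λ = 54.94 − 24.51 = 30.43/hr

Final: ρ = 0.4461; stable; margin = 30.43/hr


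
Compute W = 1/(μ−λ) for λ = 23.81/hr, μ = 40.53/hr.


W = 1/(μ−λ) = 1/(40.53 − 23.81) = 1/16.72 = 0.05981 hr

Final: 0.05981 hr


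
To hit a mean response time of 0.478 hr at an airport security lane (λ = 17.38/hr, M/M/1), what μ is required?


W = 1/(μ−λ) ⇒ μ − λ = 1/W = 1/0.478 = 2.0921
μ = λ + 1/W = 17.38 + 2.0921 = 19.4721 per hr

Final: 19.4721 /hr


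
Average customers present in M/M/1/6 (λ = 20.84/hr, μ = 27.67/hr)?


ρ = 20.84/27.67 = 0.7532
L = ρ[1 − (K+1)ρ^K + Kρ^(K+1)] / [(1−ρ)(1−ρ^(K+1))]
Numerator: 0.7532·(1 − 7·0.182529 + 6·0.137474) = 0.412086
Denominator: (0.2468)·(0.862526) = 0.212904
L = 0.412086/0.212904 = 1.9355

Final: 1.9355


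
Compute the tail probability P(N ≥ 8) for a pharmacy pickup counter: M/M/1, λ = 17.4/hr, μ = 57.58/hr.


ρ = 17.4/57.58 = 0.3022
P(N ≥ n) = ρ^n = 0.3022^8 = 0.00006954

Final: 0.00006954


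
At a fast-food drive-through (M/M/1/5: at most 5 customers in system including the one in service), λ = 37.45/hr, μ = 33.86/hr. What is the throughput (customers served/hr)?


ρ = 1.1060; P_K = (1−ρ)ρ^5/(1−ρ^6) = 0.211276
λ_eff = λ(1 − P_K) = 37.45·(1 − 0.211276) = 37.45·0.788724 = 29.5377 /hr

Final: 29.5377 /hr


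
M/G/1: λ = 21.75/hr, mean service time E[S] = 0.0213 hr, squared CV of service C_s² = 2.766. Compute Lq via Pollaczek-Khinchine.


ρ = λ·E[S] = 21.75·0.0213 = 0.4633
Lq = ρ²(1+C_s²)/(2(1−ρ)) = 0.2146·(1+2.766)/(2·0.5367)
= 0.2146·3.7660/1.0735 = 0.75297

Final: 0.75297


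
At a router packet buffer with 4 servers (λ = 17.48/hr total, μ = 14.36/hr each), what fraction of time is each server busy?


ρ = λ/(cμ) = 17.48/(4·14.36) = 17.48/57.44 = 0.3043

Final: 0.3043


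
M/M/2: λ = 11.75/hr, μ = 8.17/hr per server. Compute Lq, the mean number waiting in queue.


a = λ/μ = 1.4382; ρ = a/2 = 0.7191
P₀ = 0.163403
Lq = P₀·a^c·ρ / (c!·(1−ρ)²) = 0.163403·2.06839·0.7191/(2·0.07891)
= 1.54002

Final: 1.54002


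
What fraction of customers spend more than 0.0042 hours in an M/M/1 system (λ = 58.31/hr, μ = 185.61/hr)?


W ~ Exponential(μ−λ) for M/M/1.
μ − λ = 185.61 − 58.31 = 127.3000
P(W > t) = e^{−(μ−λ)t} = e^{−0.5347} = 0.585868

Final: 0.585868


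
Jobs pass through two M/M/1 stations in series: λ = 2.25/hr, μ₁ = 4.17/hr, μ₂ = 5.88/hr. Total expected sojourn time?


Each node sees arrival rate λ = 2.25/hr (tandem ⇒ throughput preserved).
W₁ = 1/(μ₁−λ) = 1/(4.17−2.25) = 0.52083 hr
W₂ = 1/(μ₂−λ) = 1/(5.88−2.25) = 0.27548 hr
W_total = W₁ + W₂ = 0.52083 + 0.27548 = 0.79632 hr

Final: 0.79632 hr


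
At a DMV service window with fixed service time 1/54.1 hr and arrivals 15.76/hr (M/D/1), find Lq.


ρ = 15.76/54.1 = 0.2913
M/D/1: Lq = ρ²/(2(1−ρ)) = 0.08486/(2·0.7087) = 0.05987

Final: 0.05987


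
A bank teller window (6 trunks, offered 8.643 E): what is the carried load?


B(6,8.643) = 0.423221 (Erlang-B)
Carried load = a(1 − B) = 8.643·(1 − 0.423221) = 8.643·0.576779 = 4.9851 E

Final: 4.9851 Erlangs


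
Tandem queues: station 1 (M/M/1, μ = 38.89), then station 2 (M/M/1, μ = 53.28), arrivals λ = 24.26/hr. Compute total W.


Each node sees arrival rate λ = 24.26/hr (tandem ⇒ throughput preserved).
W₁ = 1/(μ₁−λ) = 1/(38.89−24.26) = 0.06835 hr
W₂ = 1/(μ₂−λ) = 1/(53.28−24.26) = 0.03446 hr
W_total = W₁ + W₂ = 0.06835 + 0.03446 = 0.10281 hr

Final: 0.10281 hr


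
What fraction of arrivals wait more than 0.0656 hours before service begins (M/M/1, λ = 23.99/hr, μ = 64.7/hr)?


ρ = 23.99/64.7 = 0.3708
P(Wq > t) = ρ·e^{−(μ−λ)t} = 0.3708·e^{−2.6706}
= 0.3708·0.069212 = 0.025663

Final: 0.025663


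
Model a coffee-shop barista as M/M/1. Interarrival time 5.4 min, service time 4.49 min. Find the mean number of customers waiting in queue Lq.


λ = 60/5.4 = 11.1111 /hr
μ = 60/4.49 = 13.3630 /hr
ρ = λ/μ = 11.1111/13.3630 = 0.8315
Lq = ρ²/(1−ρ) = 0.6914/0.1685 = 4.1026

Final: 4.1026


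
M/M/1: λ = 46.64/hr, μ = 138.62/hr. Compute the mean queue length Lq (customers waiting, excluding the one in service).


ρ = 46.64/138.62 = 0.3365
Lq = ρ²/(1−ρ) = 0.1132/0.6635 = 0.1706

Final: 0.1706


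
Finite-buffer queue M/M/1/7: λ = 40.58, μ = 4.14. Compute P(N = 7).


ρ = λ/μ = 40.58/4.14 = 9.8019
P_K = (1−ρ)ρ^K/(1−ρ^(K+1)) = (-8.8019·8693244.831899)/(1 − 85210597.893352)
= -76517353.061452/-85210596.893352 = 0.897979

Final: 0.897979


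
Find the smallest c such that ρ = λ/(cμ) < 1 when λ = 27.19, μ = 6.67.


Stability requires cμ > λ ⇔ c > λ/μ.
λ/μ = 27.19/6.67 = 4.0765
Minimum integer c = ⌊4.0765⌋ + 1 = 5
Check: 5·6.67 = 33.35 > 27.19, while 4·6.67 = 26.68 ≤ 27.19

Final: 5 servers


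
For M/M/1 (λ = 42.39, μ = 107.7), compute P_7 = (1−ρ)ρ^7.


ρ = 42.39/107.7 = 0.3936
P_n = (1−ρ)·ρ^n = (1 − 0.3936)·0.3936^7 = 0.6064·0.001463 = 0.0008874

Final: 0.0008874


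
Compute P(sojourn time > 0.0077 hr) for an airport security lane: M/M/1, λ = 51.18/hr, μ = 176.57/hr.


W ~ Exponential(μ−λ) for M/M/1.
μ − λ = 176.57 − 51.18 = 125.3900
P(W > t) = e^{−(μ−λ)t} = e^{−0.9655} = 0.380792

Final: 0.380792


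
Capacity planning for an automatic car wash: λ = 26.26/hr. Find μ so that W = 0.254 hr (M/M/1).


W = 1/(μ−λ) ⇒ μ − λ = 1/W = 1/0.254 = 3.9370
μ = λ + 1/W = 26.26 + 3.9370 = 30.1970 per hr

Final: 30.1970 /hr


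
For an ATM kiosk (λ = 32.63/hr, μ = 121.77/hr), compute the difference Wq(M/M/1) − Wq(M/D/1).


ρ = 32.63/121.77 = 0.2680
Wq(M/M/1) = ρ/(μ−λ) = 0.2680/89.14 = 0.003006 hr
Wq(M/D/1) = ρ/(2(μ−λ)) = 0.001503 hr
Savings = 0.003006 − 0.001503 = 0.001503 hr

Final: 0.001503 hr


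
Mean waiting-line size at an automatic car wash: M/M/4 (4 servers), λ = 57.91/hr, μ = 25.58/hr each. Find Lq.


a = λ/μ = 2.2639; ρ = a/4 = 0.5660
P₀ = 0.097259
Lq = P₀·a^c·ρ / (c!·(1−ρ)²) = 0.097259·26.26710·0.5660/(24·0.18838)
= 0.31980

Final: 0.31980


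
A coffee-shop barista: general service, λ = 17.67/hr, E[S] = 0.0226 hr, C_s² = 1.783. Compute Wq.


ρ = λ·E[S] = 17.67·0.0226 = 0.3993
E[S²] = E[S]²(1+C_s²) = 0.0226²·(1+1.783) = 0.001421
Wq = λ·E[S²]/(2(1−ρ)) = 17.67·0.001421/(2·0.6007) = 0.02091 hr

Final: 0.02091 hr


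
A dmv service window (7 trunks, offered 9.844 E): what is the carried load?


B(7,9.844) = 0.402015 (Erlang-B)
Carried load = a(1 − B) = 9.844·(1 − 0.402015) = 9.844·0.597985 = 5.8866 E

Final: 5.8866 Erlangs


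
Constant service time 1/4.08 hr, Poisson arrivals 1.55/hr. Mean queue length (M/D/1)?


ρ = 1.55/4.08 = 0.3799
M/D/1: Lq = ρ²/(2(1−ρ)) = 0.1443/(2·0.6201) = 0.11637

Final: 0.11637


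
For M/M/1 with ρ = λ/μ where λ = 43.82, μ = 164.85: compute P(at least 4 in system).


ρ = 43.82/164.85 = 0.2658
P(N ≥ n) = ρ^n = 0.2658^4 = 0.004993

Final: 0.004993


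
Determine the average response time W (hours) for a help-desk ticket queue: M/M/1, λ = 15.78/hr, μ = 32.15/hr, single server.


W = 1/(μ−λ) = 1/(32.15 − 15.78) = 1/16.37 = 0.06109 hr

Final: 0.06109 hr


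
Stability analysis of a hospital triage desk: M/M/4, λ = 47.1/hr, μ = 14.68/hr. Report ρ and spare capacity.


Total capacity cμ = 4·14.68 = 58.72/hr
ρ = λ/(cμ) = 47.1/58.72 = 0.8021
Stable ⇔ ρ < 1: YES
Spare capacity = cμ − λ = 58.72 − 47.1 = 11.62/hr

Final: ρ = 0.8021; stable; margin = 11.62/hr


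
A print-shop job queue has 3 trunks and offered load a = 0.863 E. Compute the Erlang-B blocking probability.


B(c,a) = (a^c/c!) / Σ_{k=0}^{c} a^k/k!
a^3/3! = 0.107123
Σ terms (k=0..3): 1.00000 + 0.86300 + 0.37238 + 0.10712 = 2.342507
B = 0.107123/2.342507 = 0.045730

Final: 0.045730


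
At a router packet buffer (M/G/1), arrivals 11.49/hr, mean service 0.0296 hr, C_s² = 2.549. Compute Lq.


ρ = λ·E[S] = 11.49·0.0296 = 0.3401
Lq = ρ²(1+C_s²)/(2(1−ρ)) = 0.1157·(1+2.549)/(2·0.6599)
= 0.1157·3.5490/1.3198 = 0.31105

Final: 0.31105


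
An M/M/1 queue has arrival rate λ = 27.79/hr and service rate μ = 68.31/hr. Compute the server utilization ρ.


ρ = λ/μ = 27.79/68.31 = 0.4068

Final: 0.4068


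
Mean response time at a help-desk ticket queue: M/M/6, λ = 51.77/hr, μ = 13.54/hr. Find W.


a = 3.8235; ρ = 0.6372; P₀ = 0.020356
Lq = P₀·a^c·ρ/(c!(1−ρ)²) = 0.42776
Wq = Lq/λ = 0.42776/51.77 = 0.008263 hr
W = Wq + 1/μ = 0.008263 + 0.07386 = 0.08212 hr

Final: 0.08212 hr


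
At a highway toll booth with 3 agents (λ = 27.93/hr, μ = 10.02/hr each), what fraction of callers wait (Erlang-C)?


a = λ/μ = 2.7874; ρ = a/3 = 0.9291
P₀ = 0.017061 (from M/M/c formula)
C(c,a) = [a^c/(c!(1−ρ))]·P₀ = [21.65757/(6·0.07086)]·0.017061
= 50.94104·0.017061 = 0.869103

Final: 0.869103


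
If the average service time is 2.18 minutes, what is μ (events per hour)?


μ = 1/(service time) in consistent units.
1 hour = 60 min, so μ = 60/2.18 = 27.5229 per hour

Final: 27.5229 /hr


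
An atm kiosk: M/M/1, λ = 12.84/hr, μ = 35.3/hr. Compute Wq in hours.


ρ = 12.84/35.3 = 0.3637
Wq = ρ/(μ−λ) = 0.3637/(35.3 − 12.84) = 0.3637/22.46 = 0.01619 hr

Final: 0.01619 hr


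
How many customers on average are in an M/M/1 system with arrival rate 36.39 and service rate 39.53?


ρ = λ/μ = 36.39/39.53 = 0.9206
L = ρ/(1−ρ) = 0.9206/(1 − 0.9206) = 0.9206/0.07943 = 11.5892

Final: 11.5892


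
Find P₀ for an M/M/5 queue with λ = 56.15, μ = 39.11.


a = λ/μ = 56.15/39.11 = 1.4357; ρ = a/c = 0.2871
Σ_{k=0}^{4} a^k/k! (terms k=0..4) = 1.00000 + 1.43569 + 1.03061 + 0.49321 + 0.17703 = 4.13654
Tail: a^5/(5!(1−ρ)) = 6.09972/(120·0.7129) = 0.07131
P₀ = 1/(4.13654 + 0.07131) = 1/4.20785 = 0.237651

Final: 0.237651


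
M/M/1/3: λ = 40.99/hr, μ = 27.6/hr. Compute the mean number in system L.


ρ = 40.99/27.6 = 1.4851
L = ρ[1 − (K+1)ρ^K + Kρ^(K+1)] / [(1−ρ)(1−ρ^(K+1))]
Numerator: 1.4851·(1 − 4·3.275718 + 3·4.864916) = 3.700797
Denominator: (-0.4851)·(-3.864916) = 1.875044
L = 3.700797/1.875044 = 1.9737

Final: 1.9737


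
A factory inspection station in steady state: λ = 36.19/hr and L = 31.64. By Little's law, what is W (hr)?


W = L/λ = 31.64/36.19 = 0.8743 hr

Final: 0.8743 hr


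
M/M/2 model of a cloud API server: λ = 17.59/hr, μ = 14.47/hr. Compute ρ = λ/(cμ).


ρ = λ/(cμ) = 17.59/(2·14.47) = 17.59/28.94 = 0.6078

Final: 0.6078


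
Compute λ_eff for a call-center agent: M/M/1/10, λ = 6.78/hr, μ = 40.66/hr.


ρ = 0.1667; P_K = (1−ρ)ρ^10/(1−ρ^11) = 0.00000001385
λ_eff = λ(1 − P_K) = 6.78·(1 − 0.00000001385) = 6.78·1.000000 = 6.7800 /hr

Final: 6.7800 /hr


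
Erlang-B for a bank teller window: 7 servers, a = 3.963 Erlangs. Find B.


B(c,a) = (a^c/c!) / Σ_{k=0}^{c} a^k/k!
a^7/7! = 3.046057
Σ terms (k=0..7): 1.00000 + 3.96300 + 7.85268 + 10.37340 + 10.27744 + 8.14590 + 5.38037 + 3.04606 = 50.038848
B = 3.046057/50.038848 = 0.060874

Final: 0.060874


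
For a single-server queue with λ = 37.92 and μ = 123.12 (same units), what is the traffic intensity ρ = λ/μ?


ρ = λ/μ = 37.92/123.12 = 0.3080

Final: 0.3080


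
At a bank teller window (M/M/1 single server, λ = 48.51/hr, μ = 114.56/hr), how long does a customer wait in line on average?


ρ = 48.51/114.56 = 0.4234
Wq = ρ/(μ−λ) = 0.4234/(114.56 − 48.51) = 0.4234/66.05 = 0.006411 hr

Final: 0.006411 hr


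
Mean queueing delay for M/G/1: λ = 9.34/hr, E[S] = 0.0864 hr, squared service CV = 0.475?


ρ = λ·E[S] = 9.34·0.0864 = 0.8070
E[S²] = E[S]²(1+C_s²) = 0.0864²·(1+0.475) = 0.011011
Wq = λ·E[S²]/(2(1−ρ)) = 9.34·0.011011/(2·0.1930) = 0.26639 hr

Final: 0.26639 hr


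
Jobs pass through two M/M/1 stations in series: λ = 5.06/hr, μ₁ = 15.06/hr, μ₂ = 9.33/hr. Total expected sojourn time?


Each node sees arrival rate λ = 5.06/hr (tandem ⇒ throughput preserved).
W₁ = 1/(μ₁−λ) = 1/(15.06−5.06) = 0.10000 hr
W₂ = 1/(μ₂−λ) = 1/(9.33−5.06) = 0.23419 hr
W_total = W₁ + W₂ = 0.10000 + 0.23419 = 0.33419 hr

Final: 0.33419 hr


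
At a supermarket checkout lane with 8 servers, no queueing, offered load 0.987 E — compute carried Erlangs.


B(8,0.987) = 0.000008325 (Erlang-B)
Carried load = a(1 − B) = 0.987·(1 − 0.000008325) = 0.987·0.999992 = 0.9870 E

Final: 0.9870 Erlangs


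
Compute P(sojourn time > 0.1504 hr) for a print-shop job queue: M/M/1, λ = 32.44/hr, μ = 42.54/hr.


W ~ Exponential(μ−λ) for M/M/1.
μ − λ = 42.54 − 32.44 = 10.1000
P(W > t) = e^{−(μ−λ)t} = e^{−1.5190} = 0.218922

Final: 0.218922


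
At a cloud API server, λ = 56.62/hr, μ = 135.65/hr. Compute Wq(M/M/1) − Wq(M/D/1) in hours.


ρ = 56.62/135.65 = 0.4174
Wq(M/M/1) = ρ/(μ−λ) = 0.4174/79.03 = 0.005282 hr
Wq(M/D/1) = ρ/(2(μ−λ)) = 0.002641 hr
Savings = 0.005282 − 0.002641 = 0.002641 hr

Final: 0.002641 hr


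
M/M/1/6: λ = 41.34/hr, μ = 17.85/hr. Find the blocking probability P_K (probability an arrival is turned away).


ρ = λ/μ = 41.34/17.85 = 2.3160
P_K = (1−ρ)ρ^K/(1−ρ^(K+1)) = (-1.3160·154.309801)/(1 − 357.376312)
= -203.066511/-356.376312 = 0.569809

Final: 0.569809


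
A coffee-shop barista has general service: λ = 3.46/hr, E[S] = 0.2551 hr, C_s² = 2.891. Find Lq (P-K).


ρ = λ·E[S] = 3.46·0.2551 = 0.8826
Lq = ρ²(1+C_s²)/(2(1−ρ)) = 0.7791·(1+2.891)/(2·0.1174)
= 0.7791·3.8910/0.2347 = 12.91536

Final: 12.91536


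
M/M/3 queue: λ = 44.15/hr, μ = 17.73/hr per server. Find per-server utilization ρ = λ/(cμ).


ρ = λ/(cμ) = 44.15/(3·17.73) = 44.15/53.19 = 0.8300

Final: 0.8300


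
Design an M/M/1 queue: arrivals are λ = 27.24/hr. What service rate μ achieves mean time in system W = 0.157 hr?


W = 1/(μ−λ) ⇒ μ − λ = 1/W = 1/0.157 = 6.3694
μ = λ + 1/W = 27.24 + 6.3694 = 33.6094 per hr

Final: 33.6094 /hr


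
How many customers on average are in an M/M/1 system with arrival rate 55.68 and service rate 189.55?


ρ = λ/μ = 55.68/189.55 = 0.2937
L = ρ/(1−ρ) = 0.2937/(1 − 0.2937) = 0.2937/0.7063 = 0.4159

Final: 0.4159


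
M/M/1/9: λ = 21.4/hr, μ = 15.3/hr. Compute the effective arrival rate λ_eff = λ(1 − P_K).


ρ = 1.3987; P_K = (1−ρ)ρ^9/(1−ρ^10) = 0.295353
λ_eff = λ(1 − P_K) = 21.4·(1 − 0.295353) = 21.4·0.704647 = 15.0794 /hr

Final: 15.0794 /hr


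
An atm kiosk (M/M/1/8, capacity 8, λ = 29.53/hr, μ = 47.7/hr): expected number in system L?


ρ = 29.53/47.7 = 0.6191
L = ρ[1 − (K+1)ρ^K + Kρ^(K+1)] / [(1−ρ)(1−ρ^(K+1))]
Numerator: 0.6191·(1 − 9·0.021575 + 8·0.013357) = 0.565017
Denominator: (0.3809)·(0.986643) = 0.375834
L = 0.565017/0.375834 = 1.5034

Final: 1.5034


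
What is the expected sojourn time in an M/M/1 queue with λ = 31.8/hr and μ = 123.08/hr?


W = 1/(μ−λ) = 1/(123.08 − 31.8) = 1/91.28 = 0.01096 hr

Final: 0.01096 hr


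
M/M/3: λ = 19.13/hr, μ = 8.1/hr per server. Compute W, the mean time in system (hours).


a = 2.3617; ρ = 0.7872; P₀ = 0.060716
Lq = P₀·a^c·ρ/(c!(1−ρ)²) = 2.31838
Wq = Lq/λ = 2.31838/19.13 = 0.12119 hr
W = Wq + 1/μ = 0.12119 + 0.12346 = 0.24465 hr

Final: 0.24465 hr


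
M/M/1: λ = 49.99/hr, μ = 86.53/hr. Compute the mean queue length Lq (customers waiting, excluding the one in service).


ρ = 49.99/86.53 = 0.5777
Lq = ρ²/(1−ρ) = 0.3338/0.4223 = 0.7904

Final: 0.7904


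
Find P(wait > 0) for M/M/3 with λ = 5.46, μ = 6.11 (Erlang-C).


a = λ/μ = 0.8936; ρ = a/3 = 0.2979
P₀ = 0.406127 (from M/M/c formula)
C(c,a) = [a^c/(c!(1−ρ))]·P₀ = [0.71360/(6·0.7021)]·0.406127
= 0.16939·0.406127 = 0.068794

Final: 0.068794


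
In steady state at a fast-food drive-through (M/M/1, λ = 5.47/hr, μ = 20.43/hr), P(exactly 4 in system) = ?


ρ = 5.47/20.43 = 0.2677
P_n = (1−ρ)·ρ^n = (1 − 0.2677)·0.2677^4 = 0.7323·0.005139 = 0.003763

Final: 0.003763


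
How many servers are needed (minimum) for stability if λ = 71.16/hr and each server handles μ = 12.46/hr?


Stability requires cμ > λ ⇔ c > λ/μ.
λ/μ = 71.16/12.46 = 5.7111
Minimum integer c = ⌊5.7111⌋ + 1 = 6
Check: 6·12.46 = 74.76 > 71.16, while 5·12.46 = 62.30 ≤ 71.16

Final: 6 servers


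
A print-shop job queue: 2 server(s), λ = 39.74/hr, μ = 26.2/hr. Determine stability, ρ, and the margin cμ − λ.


Total capacity cμ = 2·26.2 = 52.40/hr
ρ = λ/(cμ) = 39.74/52.40 = 0.7584
Stable ⇔ ρ < 1: YES
Spare capacity = cμ − λ = 52.40 − 39.74 = 12.66/hr

Final: ρ = 0.7584; stable; margin = 12.66/hr


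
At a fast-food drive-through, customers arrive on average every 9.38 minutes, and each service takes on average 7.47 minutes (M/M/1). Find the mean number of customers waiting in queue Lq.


λ = 60/9.38 = 6.3966 /hr
μ = 60/7.47 = 8.0321 /hr
ρ = λ/μ = 6.3966/8.0321 = 0.7964
Lq = ρ²/(1−ρ) = 0.6342/0.2036 = 3.1146

Final: 3.1146


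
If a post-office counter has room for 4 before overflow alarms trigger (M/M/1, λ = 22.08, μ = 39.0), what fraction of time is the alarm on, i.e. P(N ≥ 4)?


ρ = 22.08/39.0 = 0.5662
P(N ≥ n) = ρ^n = 0.5662^4 = 0.102740

Final: 0.102740


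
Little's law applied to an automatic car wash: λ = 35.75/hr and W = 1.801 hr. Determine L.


L = λW = 35.75·1.801 = 64.3858

Final: 64.3858


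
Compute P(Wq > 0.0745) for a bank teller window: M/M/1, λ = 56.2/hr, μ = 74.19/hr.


ρ = 56.2/74.19 = 0.7575
P(Wq > t) = ρ·e^{−(μ−λ)t} = 0.7575·e^{−1.3403}
= 0.7575·0.261779 = 0.198301

Final: 0.198301


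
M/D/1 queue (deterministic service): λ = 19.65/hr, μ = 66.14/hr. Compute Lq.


ρ = 19.65/66.14 = 0.2971
M/D/1: Lq = ρ²/(2(1−ρ)) = 0.08827/(2·0.7029) = 0.06279

Final: 0.06279


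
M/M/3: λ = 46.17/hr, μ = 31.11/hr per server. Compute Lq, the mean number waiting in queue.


a = λ/μ = 1.4841; ρ = a/3 = 0.4947
P₀ = 0.214432
Lq = P₀·a^c·ρ / (c!·(1−ρ)²) = 0.214432·3.26873·0.4947/(6·0.25533)
= 0.22633

Final: 0.22633


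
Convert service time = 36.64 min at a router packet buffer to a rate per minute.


μ = 1/(service time) in consistent units.
1 minute = 1 min, so μ = 1/36.64 = 0.02729 per minute

Final: 0.02729 /min


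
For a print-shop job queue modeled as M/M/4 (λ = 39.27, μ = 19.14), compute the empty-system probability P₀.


a = λ/μ = 39.27/19.14 = 2.0517; ρ = a/c = 0.5129
Σ_{k=0}^{3} a^k/k! (terms k=0..3) = 1.00000 + 2.05172 + 2.10479 + 1.43948 = 6.59599
Tail: a^4/(4!(1−ρ)) = 17.72050/(24·0.4871) = 1.51591
P₀ = 1/(6.59599 + 1.51591) = 1/8.11190 = 0.123276

Final: 0.123276


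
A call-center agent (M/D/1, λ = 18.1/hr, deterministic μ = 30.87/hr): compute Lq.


ρ = 18.1/30.87 = 0.5863
M/D/1: Lq = ρ²/(2(1−ρ)) = 0.3438/(2·0.4137) = 0.41553

Final: 0.41553


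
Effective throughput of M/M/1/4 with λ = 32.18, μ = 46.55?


ρ = 0.6913; P_K = (1−ρ)ρ^4/(1−ρ^5) = 0.083720
λ_eff = λ(1 − P_K) = 32.18·(1 − 0.083720) = 32.18·0.916280 = 29.4859 /hr

Final: 29.4859 /hr


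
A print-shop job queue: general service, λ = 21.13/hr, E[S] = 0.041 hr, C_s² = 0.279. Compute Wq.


ρ = λ·E[S] = 21.13·0.041 = 0.8663
E[S²] = E[S]²(1+C_s²) = 0.041²·(1+0.279) = 0.002150
Wq = λ·E[S²]/(2(1−ρ)) = 21.13·0.002150/(2·0.1337) = 0.16993 hr

Final: 0.16993 hr


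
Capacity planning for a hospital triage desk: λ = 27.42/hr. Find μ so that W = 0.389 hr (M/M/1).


W = 1/(μ−λ) ⇒ μ − λ = 1/W = 1/0.389 = 2.5707
μ = λ + 1/W = 27.42 + 2.5707 = 29.9907 per hr

Final: 29.9907 /hr


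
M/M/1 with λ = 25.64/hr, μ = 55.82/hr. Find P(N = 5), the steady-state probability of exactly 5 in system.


ρ = 25.64/55.82 = 0.4593
P_n = (1−ρ)·ρ^n = (1 − 0.4593)·0.4593^5 = 0.5407·0.020448 = 0.011055

Final: 0.011055


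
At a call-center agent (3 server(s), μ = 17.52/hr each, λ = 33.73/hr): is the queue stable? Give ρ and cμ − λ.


Total capacity cμ = 3·17.52 = 52.56/hr
ρ = λ/(cμ) = 33.73/52.56 = 0.6417
Stable ⇔ ρ < 1: YES
Spare capacity = cμ − λ = 52.56 − 33.73 = 18.83/hr

Final: ρ = 0.6417; stable; margin = 18.83/hr


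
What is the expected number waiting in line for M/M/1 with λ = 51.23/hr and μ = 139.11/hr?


ρ = 51.23/139.11 = 0.3683
Lq = ρ²/(1−ρ) = 0.1356/0.6317 = 0.2147

Final: 0.2147


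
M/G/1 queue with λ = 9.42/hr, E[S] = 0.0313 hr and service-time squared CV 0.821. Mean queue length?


ρ = λ·E[S] = 9.42·0.0313 = 0.2948
Lq = ρ²(1+C_s²)/(2(1−ρ)) = 0.08693·(1+0.821)/(2·0.7052)
= 0.08693·1.8210/1.4103 = 0.11225

Final: 0.11225


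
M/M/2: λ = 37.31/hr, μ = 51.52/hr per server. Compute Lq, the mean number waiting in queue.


a = λ/μ = 0.7242; ρ = a/2 = 0.3621
P₀ = 0.468329
Lq = P₀·a^c·ρ / (c!·(1−ρ)²) = 0.468329·0.52444·0.3621/(2·0.40693)
= 0.10928

Final: 0.10928


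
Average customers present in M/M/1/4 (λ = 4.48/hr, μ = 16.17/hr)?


ρ = 4.48/16.17 = 0.2771
L = ρ[1 − (K+1)ρ^K + Kρ^(K+1)] / [(1−ρ)(1−ρ^(K+1))]
Numerator: 0.2771·(1 − 5·0.005892 + 4·0.001632) = 0.270703
Denominator: (0.7229)·(0.998368) = 0.721764
L = 0.270703/0.721764 = 0.3751

Final: 0.3751


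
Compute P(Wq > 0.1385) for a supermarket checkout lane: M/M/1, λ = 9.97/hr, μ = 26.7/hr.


ρ = 9.97/26.7 = 0.3734
P(Wq > t) = ρ·e^{−(μ−λ)t} = 0.3734·e^{−2.3171}
= 0.3734·0.098558 = 0.036803

Final: 0.036803


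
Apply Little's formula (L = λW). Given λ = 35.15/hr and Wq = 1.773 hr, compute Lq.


Lq = λWq = 35.15·1.773 = 62.3209

Final: 62.3209


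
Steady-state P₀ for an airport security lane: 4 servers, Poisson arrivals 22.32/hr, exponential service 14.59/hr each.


a = λ/μ = 22.32/14.59 = 1.5298; ρ = a/c = 0.3825
Σ_{k=0}^{3} a^k/k! (terms k=0..3) = 1.00000 + 1.52981 + 1.17017 + 0.59671 = 4.29669
Tail: a^4/(4!(1−ρ)) = 5.47716/(24·0.6175) = 0.36955
P₀ = 1/(4.29669 + 0.36955) = 1/4.66625 = 0.214305

Final: 0.214305


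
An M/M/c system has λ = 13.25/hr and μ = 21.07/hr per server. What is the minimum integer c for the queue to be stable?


Stability requires cμ > λ ⇔ c > λ/μ.
λ/μ = 13.25/21.07 = 0.6289
Minimum integer c = ⌊0.6289⌋ + 1 = 1
Check: 1·21.07 = 21.07 > 13.25, while 0·21.07 = 0.00 ≤ 13.25

Final: 1 servers


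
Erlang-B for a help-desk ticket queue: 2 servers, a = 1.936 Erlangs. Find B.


B(c,a) = (a^c/c!) / Σ_{k=0}^{c} a^k/k!
a^2/2! = 1.874048
Σ terms (k=0..2): 1.00000 + 1.93600 + 1.87405 = 4.810048
B = 1.874048/4.810048 = 0.389611

Final: 0.389611


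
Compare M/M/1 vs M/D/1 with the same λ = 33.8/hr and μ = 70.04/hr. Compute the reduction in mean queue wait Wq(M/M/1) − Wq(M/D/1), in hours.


ρ = 33.8/70.04 = 0.4826
Wq(M/M/1) = ρ/(μ−λ) = 0.4826/36.24 = 0.01332 hr
Wq(M/D/1) = ρ/(2(μ−λ)) = 0.006658 hr
Savings = 0.01332 − 0.006658 = 0.006658 hr

Final: 0.006658 hr
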